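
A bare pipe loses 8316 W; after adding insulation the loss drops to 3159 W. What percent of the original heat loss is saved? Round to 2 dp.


Savings = ((8316-3159)/8316)*100 = 62.01 %

62.01 %


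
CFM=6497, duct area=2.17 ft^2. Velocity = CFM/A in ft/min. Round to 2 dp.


V = 6497 / 2.17 = 2994.01 ft/min

2994.01 ft/min


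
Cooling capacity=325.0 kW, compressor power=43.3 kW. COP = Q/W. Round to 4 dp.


COP = 325.0 / 43.3 = 7.5058

7.5058


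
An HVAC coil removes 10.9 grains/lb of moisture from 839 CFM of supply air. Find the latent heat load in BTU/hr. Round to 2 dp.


Q = 0.68 * 839 * 10.9 = 6218.67 BTU/hr

6218.67 BTU/hr


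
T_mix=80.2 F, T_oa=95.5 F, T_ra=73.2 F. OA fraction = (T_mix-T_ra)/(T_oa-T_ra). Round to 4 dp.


frac = (80.2 - 73.2) / (95.5 - 73.2) = 0.3139

0.3139


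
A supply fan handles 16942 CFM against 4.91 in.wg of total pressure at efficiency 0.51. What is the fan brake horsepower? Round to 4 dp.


BHP = 16942 * 4.91 / (6356 * 0.51) = 25.6621 hp

25.6621 hp


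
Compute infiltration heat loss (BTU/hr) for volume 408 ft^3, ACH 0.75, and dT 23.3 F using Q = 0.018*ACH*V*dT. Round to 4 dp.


Q = 0.018 * 0.75 * 408 * 23.3 = 128.3364 BTU/hr

128.3364 BTU/hr


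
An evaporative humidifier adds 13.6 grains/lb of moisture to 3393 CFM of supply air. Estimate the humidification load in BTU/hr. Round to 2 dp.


Q = 0.68 * 3393 * 13.6 = 31378.46 BTU/hr

31378.46 BTU/hr


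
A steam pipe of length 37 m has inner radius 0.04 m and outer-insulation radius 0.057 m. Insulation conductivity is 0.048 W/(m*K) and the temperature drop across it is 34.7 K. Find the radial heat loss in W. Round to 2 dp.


Q = 2*pi*0.048*37*34.7/ln(0.057/0.04) = 1093.30 W

1093.30 W


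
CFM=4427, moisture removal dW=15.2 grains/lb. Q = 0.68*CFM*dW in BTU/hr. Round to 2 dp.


Q = 0.68 * 4427 * 15.2 = 45757.47 BTU/hr

45757.47 BTU/hr


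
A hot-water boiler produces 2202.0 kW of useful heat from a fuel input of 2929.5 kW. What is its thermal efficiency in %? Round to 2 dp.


eta = (2202.0/2929.5)*100 = 75.17 %

75.17 %


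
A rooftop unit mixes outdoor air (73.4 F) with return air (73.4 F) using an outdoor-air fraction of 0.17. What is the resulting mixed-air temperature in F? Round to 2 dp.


T_mix = 0.17*73.4 + 0.83*73.4 = 73.40 F

73.40 F


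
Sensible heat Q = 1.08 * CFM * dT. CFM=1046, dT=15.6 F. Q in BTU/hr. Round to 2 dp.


Q = 1.08 * 1046 * 15.6 = 17623.01 BTU/hr

17623.01 BTU/hr


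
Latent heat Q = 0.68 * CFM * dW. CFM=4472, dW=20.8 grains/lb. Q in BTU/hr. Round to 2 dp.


Q = 0.68 * 4472 * 20.8 = 63251.97 BTU/hr

63251.97 BTU/hr


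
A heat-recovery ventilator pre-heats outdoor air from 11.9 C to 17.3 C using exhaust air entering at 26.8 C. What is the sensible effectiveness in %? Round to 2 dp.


eff = (17.3-11.9)/(26.8-11.9)*100 = 36.24 %

36.24 %


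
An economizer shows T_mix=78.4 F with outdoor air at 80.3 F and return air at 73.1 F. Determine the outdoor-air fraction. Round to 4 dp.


frac = (78.4 - 73.1) / (80.3 - 73.1) = 0.7361

0.7361


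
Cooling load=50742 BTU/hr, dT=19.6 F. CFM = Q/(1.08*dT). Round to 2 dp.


CFM = 50742 / (1.08 * 19.6) = 2397.11

2397.11 CFM


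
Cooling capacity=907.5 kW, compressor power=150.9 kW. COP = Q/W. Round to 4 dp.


COP = 907.5 / 150.9 = 6.0139

6.0139


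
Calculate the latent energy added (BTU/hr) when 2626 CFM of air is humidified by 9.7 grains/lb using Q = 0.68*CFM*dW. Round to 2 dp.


Q = 0.68 * 2626 * 9.7 = 17321.10 BTU/hr

17321.10 BTU/hr


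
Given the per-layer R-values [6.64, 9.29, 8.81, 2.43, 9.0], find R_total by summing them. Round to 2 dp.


R_total = 6.64 + 9.29 + 8.81 + 2.43 + 9.0 = 36.17

36.17


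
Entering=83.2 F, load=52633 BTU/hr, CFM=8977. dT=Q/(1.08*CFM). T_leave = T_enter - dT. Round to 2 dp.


dT = 52633/(1.08*8977) = 5.4288
T_leave = 83.2 - 5.4288 = 77.77 F

77.77 F


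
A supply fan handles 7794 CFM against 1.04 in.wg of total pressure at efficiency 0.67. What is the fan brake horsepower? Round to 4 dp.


BHP = 7794 * 1.04 / (6356 * 0.67) = 1.9034 hp

1.9034 hp


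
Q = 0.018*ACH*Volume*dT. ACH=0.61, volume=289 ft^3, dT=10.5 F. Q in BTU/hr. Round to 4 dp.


Q = 0.018 * 0.61 * 289 * 10.5 = 33.3188 BTU/hr

33.3188 BTU/hr


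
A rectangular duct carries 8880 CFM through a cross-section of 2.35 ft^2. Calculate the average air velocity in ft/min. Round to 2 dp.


V = 8880 / 2.35 = 3778.72 ft/min

3778.72 ft/min


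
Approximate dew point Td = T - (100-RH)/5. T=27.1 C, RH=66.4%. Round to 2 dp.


Td = 27.1 - (100-66.4)/5 = 20.38 C

20.38 C


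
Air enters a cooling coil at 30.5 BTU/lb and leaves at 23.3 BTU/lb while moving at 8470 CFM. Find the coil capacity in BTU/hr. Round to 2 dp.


Q = 4.5 * 8470 * (30.5 - 23.3) = 274428.00 BTU/hr

274428.00 BTU/hr


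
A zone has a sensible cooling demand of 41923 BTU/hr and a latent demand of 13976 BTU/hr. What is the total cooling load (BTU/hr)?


Qt = 41923 + 13976 = 55899 BTU/hr

55899 BTU/hr


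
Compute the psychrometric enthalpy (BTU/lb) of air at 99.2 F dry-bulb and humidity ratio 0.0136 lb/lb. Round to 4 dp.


h = 0.24*99.2 + 0.0136*(1061+0.444*99.2) = 38.8366 BTU/lb

38.8366 BTU/lb


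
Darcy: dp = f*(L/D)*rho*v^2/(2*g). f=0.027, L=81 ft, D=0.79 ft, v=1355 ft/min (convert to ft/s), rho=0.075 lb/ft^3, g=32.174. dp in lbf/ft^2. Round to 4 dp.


v_fps = 1355/60 = 22.5833 ft/s
dp = 0.027*(81/0.79)*0.075*22.5833^2/(2*32.174) = 1.6456 lbf/ft^2

1.6456 lbf/ft^2


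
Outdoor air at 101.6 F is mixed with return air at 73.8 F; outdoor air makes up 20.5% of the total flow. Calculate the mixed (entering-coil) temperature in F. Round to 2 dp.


T_mix = 73.8 + (20.5/100)*(101.6-73.8) = 79.50 F

79.50 F


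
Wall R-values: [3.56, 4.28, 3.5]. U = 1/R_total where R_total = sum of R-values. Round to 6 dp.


R_total = 3.56 + 4.28 + 3.5 = 11.34
U = 1/11.34 = 0.088183

0.088183


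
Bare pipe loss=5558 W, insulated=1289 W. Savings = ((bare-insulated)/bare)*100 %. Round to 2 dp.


Savings = ((5558-1289)/5558)*100 = 76.81 %

76.81 %


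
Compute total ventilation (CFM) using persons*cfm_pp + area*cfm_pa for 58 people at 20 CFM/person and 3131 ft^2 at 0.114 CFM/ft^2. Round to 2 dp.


Total = 58*20 + 3131*0.114 = 1516.93 CFM

1516.93 CFM


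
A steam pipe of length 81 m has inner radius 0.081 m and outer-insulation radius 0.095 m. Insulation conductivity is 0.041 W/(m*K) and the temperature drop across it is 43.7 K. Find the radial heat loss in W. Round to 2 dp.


Q = 2*pi*0.041*81*43.7/ln(0.095/0.081) = 5719.61 W

5719.61 W


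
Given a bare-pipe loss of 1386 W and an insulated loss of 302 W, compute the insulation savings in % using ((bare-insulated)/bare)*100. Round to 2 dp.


Savings = ((1386-302)/1386)*100 = 78.21 %

78.21 %


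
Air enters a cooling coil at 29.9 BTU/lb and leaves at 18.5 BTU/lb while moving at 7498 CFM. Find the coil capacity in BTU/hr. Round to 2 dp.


Q = 4.5 * 7498 * (29.9 - 18.5) = 384647.40 BTU/hr

384647.40 BTU/hr


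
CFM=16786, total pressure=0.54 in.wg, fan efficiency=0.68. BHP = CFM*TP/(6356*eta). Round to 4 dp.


BHP = 16786 * 0.54 / (6356 * 0.68) = 2.0972 hp

2.0972 hp


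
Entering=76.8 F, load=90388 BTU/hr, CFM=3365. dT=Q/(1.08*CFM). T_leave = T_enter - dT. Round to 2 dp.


dT = 90388/(1.08*3365) = 24.8715
T_leave = 76.8 - 24.8715 = 51.93 F

51.93 F


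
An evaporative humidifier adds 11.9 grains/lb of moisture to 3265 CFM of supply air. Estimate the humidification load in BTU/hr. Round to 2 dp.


Q = 0.68 * 3265 * 11.9 = 26420.38 BTU/hr

26420.38 BTU/hr


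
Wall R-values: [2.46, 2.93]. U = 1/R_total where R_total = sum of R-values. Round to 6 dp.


R_total = 2.46 + 2.93 = 5.39
U = 1/5.39 = 0.185529

0.185529


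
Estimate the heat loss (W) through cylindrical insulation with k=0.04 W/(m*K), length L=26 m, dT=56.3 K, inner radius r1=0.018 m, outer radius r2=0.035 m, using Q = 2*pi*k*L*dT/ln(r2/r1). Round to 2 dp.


Q = 2*pi*0.04*26*56.3/ln(0.035/0.018) = 553.24 W

553.24 W


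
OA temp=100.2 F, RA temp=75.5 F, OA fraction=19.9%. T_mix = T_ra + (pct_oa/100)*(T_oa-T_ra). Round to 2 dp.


T_mix = 75.5 + (19.9/100)*(100.2-75.5) = 80.42 F

80.42 F


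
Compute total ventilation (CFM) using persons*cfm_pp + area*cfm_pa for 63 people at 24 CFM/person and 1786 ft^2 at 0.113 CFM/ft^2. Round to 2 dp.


Total = 63*24 + 1786*0.113 = 1713.82 CFM

1713.82 CFM


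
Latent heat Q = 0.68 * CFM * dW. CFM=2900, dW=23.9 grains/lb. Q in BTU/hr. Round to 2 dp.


Q = 0.68 * 2900 * 23.9 = 47130.80 BTU/hr

47130.80 BTU/hr


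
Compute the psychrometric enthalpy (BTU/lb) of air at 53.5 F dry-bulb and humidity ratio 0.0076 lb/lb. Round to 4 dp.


h = 0.24*53.5 + 0.0076*(1061+0.444*53.5) = 21.0841 BTU/lb

21.0841 BTU/lb


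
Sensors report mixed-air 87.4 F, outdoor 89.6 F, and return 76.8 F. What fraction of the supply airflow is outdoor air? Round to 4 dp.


frac = (87.4 - 76.8) / (89.6 - 76.8) = 0.8281

0.8281


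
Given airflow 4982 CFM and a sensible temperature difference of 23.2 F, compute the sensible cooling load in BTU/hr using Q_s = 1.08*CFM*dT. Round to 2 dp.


Q = 1.08 * 4982 * 23.2 = 124828.99 BTU/hr

124828.99 BTU/hr


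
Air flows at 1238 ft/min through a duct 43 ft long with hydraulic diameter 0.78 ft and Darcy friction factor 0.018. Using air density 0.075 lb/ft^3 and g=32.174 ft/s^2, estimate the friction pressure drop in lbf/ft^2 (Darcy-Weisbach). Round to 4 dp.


v_fps = 1238/60 = 20.6333 ft/s
dp = 0.018*(43/0.78)*0.075*20.6333^2/(2*32.174) = 0.4924 lbf/ft^2

0.4924 lbf/ft^2


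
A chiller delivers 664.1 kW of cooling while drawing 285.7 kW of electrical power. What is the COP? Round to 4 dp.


COP = 664.1 / 285.7 = 2.3245

2.3245


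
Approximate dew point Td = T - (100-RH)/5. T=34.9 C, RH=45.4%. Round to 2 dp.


Td = 34.9 - (100-45.4)/5 = 23.98 C

23.98 C


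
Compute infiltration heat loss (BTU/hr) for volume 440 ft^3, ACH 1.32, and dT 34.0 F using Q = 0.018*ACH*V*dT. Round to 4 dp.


Q = 0.018 * 1.32 * 440 * 34.0 = 355.4496 BTU/hr

355.4496 BTU/hr


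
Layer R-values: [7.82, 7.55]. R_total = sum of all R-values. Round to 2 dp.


R_total = 7.82 + 7.55 = 15.37

15.37


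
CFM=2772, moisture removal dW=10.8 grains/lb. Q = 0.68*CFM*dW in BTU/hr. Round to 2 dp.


Q = 0.68 * 2772 * 10.8 = 20357.57 BTU/hr

20357.57 BTU/hr


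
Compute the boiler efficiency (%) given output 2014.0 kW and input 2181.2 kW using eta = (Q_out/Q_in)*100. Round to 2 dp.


eta = (2014.0/2181.2)*100 = 92.33 %

92.33 %


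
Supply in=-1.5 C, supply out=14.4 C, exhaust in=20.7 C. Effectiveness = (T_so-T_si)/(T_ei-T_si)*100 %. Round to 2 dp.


eff = (14.4-(-1.5))/(20.7-(-1.5))*100 = 71.62 %

71.62 %


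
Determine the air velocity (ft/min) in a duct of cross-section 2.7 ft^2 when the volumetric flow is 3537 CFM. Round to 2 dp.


V = 3537 / 2.7 = 1310.00 ft/min

1310.00 ft/min


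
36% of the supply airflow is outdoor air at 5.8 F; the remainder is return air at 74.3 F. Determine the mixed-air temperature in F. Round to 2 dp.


T_mix = 0.36*5.8 + 0.64*74.3 = 49.64 F

49.64 F


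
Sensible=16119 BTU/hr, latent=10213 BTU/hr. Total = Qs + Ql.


Qt = 16119 + 10213 = 26332 BTU/hr

26332 BTU/hr


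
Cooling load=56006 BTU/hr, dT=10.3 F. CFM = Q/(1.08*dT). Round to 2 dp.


CFM = 56006 / (1.08 * 10.3) = 5034.70

5034.70 CFM


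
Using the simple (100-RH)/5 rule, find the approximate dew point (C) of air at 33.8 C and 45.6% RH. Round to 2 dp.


Td = 33.8 - (100-45.6)/5 = 22.92 C

22.92 C


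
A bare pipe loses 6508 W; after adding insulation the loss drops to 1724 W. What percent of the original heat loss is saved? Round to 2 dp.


Savings = ((6508-1724)/6508)*100 = 73.51 %

73.51 %


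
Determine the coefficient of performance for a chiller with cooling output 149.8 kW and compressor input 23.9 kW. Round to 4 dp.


COP = 149.8 / 23.9 = 6.2678

6.2678


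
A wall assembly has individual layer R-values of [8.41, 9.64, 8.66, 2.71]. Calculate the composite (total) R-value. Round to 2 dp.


R_total = 8.41 + 9.64 + 8.66 + 2.71 = 29.42

29.42


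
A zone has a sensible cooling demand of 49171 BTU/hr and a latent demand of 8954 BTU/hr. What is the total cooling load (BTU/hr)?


Qt = 49171 + 8954 = 58125 BTU/hr

58125 BTU/hr


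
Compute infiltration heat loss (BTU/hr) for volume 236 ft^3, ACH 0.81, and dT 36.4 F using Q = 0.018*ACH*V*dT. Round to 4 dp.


Q = 0.018 * 0.81 * 236 * 36.4 = 125.2480 BTU/hr

125.2480 BTU/hr


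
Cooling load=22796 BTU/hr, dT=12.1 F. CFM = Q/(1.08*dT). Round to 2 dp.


CFM = 22796 / (1.08 * 12.1) = 1744.41

1744.41 CFM


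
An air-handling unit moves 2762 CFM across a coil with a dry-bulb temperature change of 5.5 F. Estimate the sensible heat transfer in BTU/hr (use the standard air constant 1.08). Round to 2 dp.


Q = 1.08 * 2762 * 5.5 = 16406.28 BTU/hr

16406.28 BTU/hr


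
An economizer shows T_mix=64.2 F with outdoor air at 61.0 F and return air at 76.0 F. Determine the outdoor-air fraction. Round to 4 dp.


frac = (64.2 - 76.0) / (61.0 - 76.0) = 0.7867

0.7867


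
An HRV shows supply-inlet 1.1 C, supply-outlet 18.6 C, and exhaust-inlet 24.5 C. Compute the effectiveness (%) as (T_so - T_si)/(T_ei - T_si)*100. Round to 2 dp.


eff = (18.6-1.1)/(24.5-1.1)*100 = 74.79 %

74.79 %


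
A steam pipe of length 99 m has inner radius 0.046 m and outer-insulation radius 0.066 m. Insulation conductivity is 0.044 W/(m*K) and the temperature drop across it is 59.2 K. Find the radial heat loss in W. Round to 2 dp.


Q = 2*pi*0.044*99*59.2/ln(0.066/0.046) = 4488.14 W

4488.14 W


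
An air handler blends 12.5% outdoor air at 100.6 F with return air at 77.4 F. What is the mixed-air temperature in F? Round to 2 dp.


T_mix = 77.4 + (12.5/100)*(100.6-77.4) = 80.30 F

80.30 F


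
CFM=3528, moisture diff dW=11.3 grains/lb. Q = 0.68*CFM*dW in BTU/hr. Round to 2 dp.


Q = 0.68 * 3528 * 11.3 = 27109.15 BTU/hr

27109.15 BTU/hr


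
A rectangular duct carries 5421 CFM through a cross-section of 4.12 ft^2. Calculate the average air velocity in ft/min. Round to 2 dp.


V = 5421 / 4.12 = 1315.78 ft/min

1315.78 ft/min


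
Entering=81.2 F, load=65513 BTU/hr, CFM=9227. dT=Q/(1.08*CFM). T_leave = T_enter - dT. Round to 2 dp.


dT = 65513/(1.08*9227) = 6.5742
T_leave = 81.2 - 6.5742 = 74.63 F

74.63 F


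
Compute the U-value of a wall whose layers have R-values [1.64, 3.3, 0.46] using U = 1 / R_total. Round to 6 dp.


R_total = 1.64 + 3.3 + 0.46 = 5.40
U = 1/5.40 = 0.185185

0.185185


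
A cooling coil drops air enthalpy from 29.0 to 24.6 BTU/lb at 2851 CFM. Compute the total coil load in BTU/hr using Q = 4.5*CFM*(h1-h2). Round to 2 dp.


Q = 4.5 * 2851 * (29.0 - 24.6) = 56449.80 BTU/hr

56449.80 BTU/hr


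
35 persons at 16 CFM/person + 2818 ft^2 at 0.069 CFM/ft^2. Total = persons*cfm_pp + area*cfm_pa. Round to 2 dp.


Total = 35*16 + 2818*0.069 = 754.44 CFM

754.44 CFM


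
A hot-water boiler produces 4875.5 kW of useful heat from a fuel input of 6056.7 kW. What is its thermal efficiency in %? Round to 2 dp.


eta = (4875.5/6056.7)*100 = 80.50 %

80.50 %


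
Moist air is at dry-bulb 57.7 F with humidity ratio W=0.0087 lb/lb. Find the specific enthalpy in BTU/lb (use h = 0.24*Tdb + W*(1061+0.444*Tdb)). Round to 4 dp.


h = 0.24*57.7 + 0.0087*(1061+0.444*57.7) = 23.3016 BTU/lb

23.3016 BTU/lb


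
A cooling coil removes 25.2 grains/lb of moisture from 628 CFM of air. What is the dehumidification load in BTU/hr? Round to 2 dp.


Q = 0.68 * 628 * 25.2 = 10761.41 BTU/hr

10761.41 BTU/hr


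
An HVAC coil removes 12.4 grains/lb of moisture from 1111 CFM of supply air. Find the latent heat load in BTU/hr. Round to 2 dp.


Q = 0.68 * 1111 * 12.4 = 9367.95 BTU/hr

9367.95 BTU/hr


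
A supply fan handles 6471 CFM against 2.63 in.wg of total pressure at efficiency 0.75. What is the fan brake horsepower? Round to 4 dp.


BHP = 6471 * 2.63 / (6356 * 0.75) = 3.5701 hp

3.5701 hp


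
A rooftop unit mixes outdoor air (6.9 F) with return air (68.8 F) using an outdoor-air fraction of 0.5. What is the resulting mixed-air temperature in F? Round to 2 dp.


T_mix = 0.5*6.9 + 0.5*68.8 = 37.85 F

37.85 F


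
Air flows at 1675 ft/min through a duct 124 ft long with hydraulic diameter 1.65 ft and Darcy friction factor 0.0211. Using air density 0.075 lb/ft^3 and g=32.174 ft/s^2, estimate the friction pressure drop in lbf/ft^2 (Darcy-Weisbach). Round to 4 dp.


v_fps = 1675/60 = 27.9167 ft/s
dp = 0.0211*(124/1.65)*0.075*27.9167^2/(2*32.174) = 1.4404 lbf/ft^2

1.4404 lbf/ft^2


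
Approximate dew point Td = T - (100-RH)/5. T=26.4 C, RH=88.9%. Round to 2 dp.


Td = 26.4 - (100-88.9)/5 = 24.18 C

24.18 C


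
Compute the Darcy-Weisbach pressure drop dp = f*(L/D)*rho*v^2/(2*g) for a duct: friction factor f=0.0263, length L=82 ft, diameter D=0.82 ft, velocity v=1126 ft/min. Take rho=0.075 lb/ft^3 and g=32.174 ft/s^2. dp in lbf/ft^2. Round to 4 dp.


v_fps = 1126/60 = 18.7667 ft/s
dp = 0.0263*(82/0.82)*0.075*18.7667^2/(2*32.174) = 1.0796 lbf/ft^2

1.0796 lbf/ft^2


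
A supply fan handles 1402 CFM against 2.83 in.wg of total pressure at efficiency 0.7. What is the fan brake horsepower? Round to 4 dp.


BHP = 1402 * 2.83 / (6356 * 0.7) = 0.8918 hp

0.8918 hp


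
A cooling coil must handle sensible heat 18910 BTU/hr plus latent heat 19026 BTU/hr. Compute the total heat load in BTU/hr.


Qt = 18910 + 19026 = 37936 BTU/hr

37936 BTU/hr


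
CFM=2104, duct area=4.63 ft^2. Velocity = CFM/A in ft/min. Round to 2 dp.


V = 2104 / 4.63 = 454.43 ft/min

454.43 ft/min


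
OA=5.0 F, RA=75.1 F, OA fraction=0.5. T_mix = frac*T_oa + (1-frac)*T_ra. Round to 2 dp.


T_mix = 0.5*5.0 + 0.5*75.1 = 40.05 F

40.05 F


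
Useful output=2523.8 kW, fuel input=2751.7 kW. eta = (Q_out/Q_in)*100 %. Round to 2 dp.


eta = (2523.8/2751.7)*100 = 91.72 %

91.72 %


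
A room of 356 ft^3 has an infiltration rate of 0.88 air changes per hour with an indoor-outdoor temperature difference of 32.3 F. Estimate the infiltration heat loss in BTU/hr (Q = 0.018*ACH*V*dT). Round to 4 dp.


Q = 0.018 * 0.88 * 356 * 32.3 = 182.1410 BTU/hr

182.1410 BTU/hr


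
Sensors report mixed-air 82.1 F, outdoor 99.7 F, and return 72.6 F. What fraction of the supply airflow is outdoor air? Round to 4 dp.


frac = (82.1 - 72.6) / (99.7 - 72.6) = 0.3506

0.3506


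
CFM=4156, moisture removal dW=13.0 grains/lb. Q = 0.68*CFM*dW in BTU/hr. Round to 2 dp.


Q = 0.68 * 4156 * 13.0 = 36739.04 BTU/hr

36739.04 BTU/hr


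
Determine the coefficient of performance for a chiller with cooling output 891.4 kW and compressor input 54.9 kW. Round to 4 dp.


COP = 891.4 / 54.9 = 16.2368

16.2368


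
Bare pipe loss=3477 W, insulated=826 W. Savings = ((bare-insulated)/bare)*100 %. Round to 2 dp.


Savings = ((3477-826)/3477)*100 = 76.24 %

76.24 %


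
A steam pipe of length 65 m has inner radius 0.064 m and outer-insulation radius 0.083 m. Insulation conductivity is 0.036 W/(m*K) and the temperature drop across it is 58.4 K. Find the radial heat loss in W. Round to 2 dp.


Q = 2*pi*0.036*65*58.4/ln(0.083/0.064) = 3302.98 W

3302.98 W


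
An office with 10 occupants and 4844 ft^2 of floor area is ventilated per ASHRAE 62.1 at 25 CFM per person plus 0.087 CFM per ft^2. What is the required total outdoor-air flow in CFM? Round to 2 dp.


Total = 10*25 + 4844*0.087 = 671.43 CFM

671.43 CFM


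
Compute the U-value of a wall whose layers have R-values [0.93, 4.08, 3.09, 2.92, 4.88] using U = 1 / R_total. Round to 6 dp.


R_total = 0.93 + 4.08 + 3.09 + 2.92 + 4.88 = 15.90
U = 1/15.90 = 0.062893

0.062893


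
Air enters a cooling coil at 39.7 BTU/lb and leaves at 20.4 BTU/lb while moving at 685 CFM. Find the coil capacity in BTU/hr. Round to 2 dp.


Q = 4.5 * 685 * (39.7 - 20.4) = 59492.25 BTU/hr

59492.25 BTU/hr


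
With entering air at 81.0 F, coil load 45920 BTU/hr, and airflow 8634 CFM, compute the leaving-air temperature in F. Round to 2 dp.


dT = 45920/(1.08*8634) = 4.9245
T_leave = 81.0 - 4.9245 = 76.08 F

76.08 F


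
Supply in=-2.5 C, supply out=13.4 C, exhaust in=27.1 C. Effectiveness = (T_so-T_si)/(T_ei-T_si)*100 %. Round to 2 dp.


eff = (13.4-(-2.5))/(27.1-(-2.5))*100 = 53.72 %

53.72 %


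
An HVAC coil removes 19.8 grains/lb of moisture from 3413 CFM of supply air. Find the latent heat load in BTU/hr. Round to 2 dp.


Q = 0.68 * 3413 * 19.8 = 45952.63 BTU/hr

45952.63 BTU/hr


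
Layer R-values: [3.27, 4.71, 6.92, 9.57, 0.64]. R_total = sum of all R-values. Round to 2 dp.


R_total = 3.27 + 4.71 + 6.92 + 9.57 + 0.64 = 25.11

25.11


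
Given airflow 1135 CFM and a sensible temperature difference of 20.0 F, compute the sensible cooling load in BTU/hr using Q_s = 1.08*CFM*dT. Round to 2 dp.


Q = 1.08 * 1135 * 20.0 = 24516.00 BTU/hr

24516.00 BTU/hr


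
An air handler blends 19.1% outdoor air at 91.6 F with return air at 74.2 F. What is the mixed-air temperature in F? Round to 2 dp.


T_mix = 74.2 + (19.1/100)*(91.6-74.2) = 77.52 F

77.52 F


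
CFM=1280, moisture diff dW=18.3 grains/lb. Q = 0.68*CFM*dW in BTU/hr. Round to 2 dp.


Q = 0.68 * 1280 * 18.3 = 15928.32 BTU/hr

15928.32 BTU/hr


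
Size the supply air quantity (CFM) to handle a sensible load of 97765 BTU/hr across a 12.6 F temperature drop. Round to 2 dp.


CFM = 97765 / (1.08 * 12.6) = 7184.38

7184.38 CFM


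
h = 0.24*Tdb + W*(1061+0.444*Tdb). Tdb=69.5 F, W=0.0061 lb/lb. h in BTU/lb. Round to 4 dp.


h = 0.24*69.5 + 0.0061*(1061+0.444*69.5) = 23.3403 BTU/lb

23.3403 BTU/lb


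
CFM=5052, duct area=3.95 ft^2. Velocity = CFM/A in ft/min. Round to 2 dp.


V = 5052 / 3.95 = 1278.99 ft/min

1278.99 ft/min


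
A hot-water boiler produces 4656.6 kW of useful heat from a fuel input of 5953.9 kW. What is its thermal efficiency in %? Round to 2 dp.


eta = (4656.6/5953.9)*100 = 78.21 %

78.21 %


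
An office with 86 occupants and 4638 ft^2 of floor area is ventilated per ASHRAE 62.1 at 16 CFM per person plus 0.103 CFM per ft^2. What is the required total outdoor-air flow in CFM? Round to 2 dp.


Total = 86*16 + 4638*0.103 = 1853.71 CFM

1853.71 CFM


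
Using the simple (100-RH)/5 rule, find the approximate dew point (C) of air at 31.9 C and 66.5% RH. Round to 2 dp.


Td = 31.9 - (100-66.5)/5 = 25.20 C

25.20 C


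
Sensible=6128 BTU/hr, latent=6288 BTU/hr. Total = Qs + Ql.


Qt = 6128 + 6288 = 12416 BTU/hr

12416 BTU/hr


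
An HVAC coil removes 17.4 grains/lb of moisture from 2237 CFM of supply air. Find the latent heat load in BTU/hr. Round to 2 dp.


Q = 0.68 * 2237 * 17.4 = 26468.18 BTU/hr

26468.18 BTU/hr


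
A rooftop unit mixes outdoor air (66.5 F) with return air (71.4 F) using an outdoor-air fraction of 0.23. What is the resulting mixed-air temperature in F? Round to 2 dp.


T_mix = 0.23*66.5 + 0.77*71.4 = 70.27 F

70.27 F


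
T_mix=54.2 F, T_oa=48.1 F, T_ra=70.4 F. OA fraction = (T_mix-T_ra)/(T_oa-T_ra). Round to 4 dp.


frac = (54.2 - 70.4) / (48.1 - 70.4) = 0.7265

0.7265


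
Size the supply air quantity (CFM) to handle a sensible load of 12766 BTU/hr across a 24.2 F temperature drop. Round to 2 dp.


CFM = 12766 / (1.08 * 24.2) = 488.45

488.45 CFM


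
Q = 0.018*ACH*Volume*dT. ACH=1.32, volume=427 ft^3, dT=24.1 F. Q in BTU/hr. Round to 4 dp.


Q = 0.018 * 1.32 * 427 * 24.1 = 244.5070 BTU/hr

244.5070 BTU/hr


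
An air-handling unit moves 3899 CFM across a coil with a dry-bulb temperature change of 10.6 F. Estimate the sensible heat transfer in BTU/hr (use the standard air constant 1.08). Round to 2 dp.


Q = 1.08 * 3899 * 10.6 = 44635.75 BTU/hr

44635.75 BTU/hr


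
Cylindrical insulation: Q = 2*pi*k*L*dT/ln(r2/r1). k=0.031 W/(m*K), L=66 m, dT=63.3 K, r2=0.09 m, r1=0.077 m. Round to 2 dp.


Q = 2*pi*0.031*66*63.3/ln(0.09/0.077) = 5216.18 W

5216.18 W


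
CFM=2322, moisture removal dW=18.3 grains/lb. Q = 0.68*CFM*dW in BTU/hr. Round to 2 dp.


Q = 0.68 * 2322 * 18.3 = 28894.97 BTU/hr

28894.97 BTU/hr


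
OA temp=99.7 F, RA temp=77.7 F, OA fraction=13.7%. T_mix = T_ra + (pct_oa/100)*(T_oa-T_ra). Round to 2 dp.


T_mix = 77.7 + (13.7/100)*(99.7-77.7) = 80.71 F

80.71 F


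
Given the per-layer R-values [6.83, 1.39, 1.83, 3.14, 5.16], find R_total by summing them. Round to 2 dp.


R_total = 6.83 + 1.39 + 1.83 + 3.14 + 5.16 = 18.35

18.35


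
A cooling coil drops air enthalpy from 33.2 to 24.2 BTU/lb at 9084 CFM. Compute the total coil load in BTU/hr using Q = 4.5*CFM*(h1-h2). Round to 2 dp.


Q = 4.5 * 9084 * (33.2 - 24.2) = 367902.00 BTU/hr

367902.00 BTU/hr


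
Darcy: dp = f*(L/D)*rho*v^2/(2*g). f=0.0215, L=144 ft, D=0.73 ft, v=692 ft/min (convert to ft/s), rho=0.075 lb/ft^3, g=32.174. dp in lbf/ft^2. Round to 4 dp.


v_fps = 692/60 = 11.5333 ft/s
dp = 0.0215*(144/0.73)*0.075*11.5333^2/(2*32.174) = 0.6575 lbf/ft^2

0.6575 lbf/ft^2


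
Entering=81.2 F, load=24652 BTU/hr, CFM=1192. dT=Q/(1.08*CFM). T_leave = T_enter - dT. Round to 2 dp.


dT = 24652/(1.08*1192) = 19.1493
T_leave = 81.2 - 19.1493 = 62.05 F

62.05 F


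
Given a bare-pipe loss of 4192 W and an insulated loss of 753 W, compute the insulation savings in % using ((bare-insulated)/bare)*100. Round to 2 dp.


Savings = ((4192-753)/4192)*100 = 82.04 %

82.04 %


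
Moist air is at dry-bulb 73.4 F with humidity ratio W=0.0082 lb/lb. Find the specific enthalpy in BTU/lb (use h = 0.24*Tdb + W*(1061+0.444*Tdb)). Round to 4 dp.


h = 0.24*73.4 + 0.0082*(1061+0.444*73.4) = 26.5834 BTU/lb

26.5834 BTU/lb


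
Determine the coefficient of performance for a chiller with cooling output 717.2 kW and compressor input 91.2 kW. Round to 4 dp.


COP = 717.2 / 91.2 = 7.8640

7.8640


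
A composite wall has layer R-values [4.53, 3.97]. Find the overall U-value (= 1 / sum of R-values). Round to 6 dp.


R_total = 4.53 + 3.97 = 8.50
U = 1/8.50 = 0.117647

0.117647


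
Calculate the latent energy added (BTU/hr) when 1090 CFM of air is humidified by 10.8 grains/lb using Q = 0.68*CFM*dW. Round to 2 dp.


Q = 0.68 * 1090 * 10.8 = 8004.96 BTU/hr

8004.96 BTU/hr


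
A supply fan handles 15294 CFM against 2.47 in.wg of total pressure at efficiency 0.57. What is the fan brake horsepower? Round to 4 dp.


BHP = 15294 * 2.47 / (6356 * 0.57) = 10.4270 hp

10.4270 hp


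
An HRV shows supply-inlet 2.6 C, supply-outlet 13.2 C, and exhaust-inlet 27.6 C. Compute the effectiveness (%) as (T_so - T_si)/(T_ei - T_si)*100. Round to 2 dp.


eff = (13.2-2.6)/(27.6-2.6)*100 = 42.40 %

42.40 %


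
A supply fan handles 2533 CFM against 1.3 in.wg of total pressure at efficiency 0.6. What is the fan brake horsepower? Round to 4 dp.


BHP = 2533 * 1.3 / (6356 * 0.6) = 0.8635 hp

0.8635 hp


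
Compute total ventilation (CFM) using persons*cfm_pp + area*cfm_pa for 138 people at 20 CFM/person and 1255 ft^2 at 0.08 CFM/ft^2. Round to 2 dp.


Total = 138*20 + 1255*0.08 = 2860.40 CFM

2860.40 CFM


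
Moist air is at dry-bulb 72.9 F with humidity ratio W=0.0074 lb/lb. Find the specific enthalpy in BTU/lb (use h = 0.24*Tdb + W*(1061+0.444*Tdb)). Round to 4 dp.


h = 0.24*72.9 + 0.0074*(1061+0.444*72.9) = 25.5869 BTU/lb

25.5869 BTU/lb


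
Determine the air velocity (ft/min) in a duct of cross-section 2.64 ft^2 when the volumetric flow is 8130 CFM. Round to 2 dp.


V = 8130 / 2.64 = 3079.55 ft/min

3079.55 ft/min


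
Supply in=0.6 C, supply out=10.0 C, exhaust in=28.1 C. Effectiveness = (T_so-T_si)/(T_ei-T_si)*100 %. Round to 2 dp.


eff = (10.0-0.6)/(28.1-0.6)*100 = 34.18 %

34.18 %


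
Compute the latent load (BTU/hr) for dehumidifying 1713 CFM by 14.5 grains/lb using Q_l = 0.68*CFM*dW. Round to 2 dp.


Q = 0.68 * 1713 * 14.5 = 16890.18 BTU/hr

16890.18 BTU/hr


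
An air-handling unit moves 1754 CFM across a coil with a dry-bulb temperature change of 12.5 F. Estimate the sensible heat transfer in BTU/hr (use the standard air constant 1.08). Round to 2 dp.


Q = 1.08 * 1754 * 12.5 = 23679.00 BTU/hr

23679.00 BTU/hr


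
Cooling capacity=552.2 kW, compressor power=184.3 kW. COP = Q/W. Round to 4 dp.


COP = 552.2 / 184.3 = 2.9962

2.9962


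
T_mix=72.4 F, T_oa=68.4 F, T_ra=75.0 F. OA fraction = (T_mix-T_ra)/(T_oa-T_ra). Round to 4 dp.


frac = (72.4 - 75.0) / (68.4 - 75.0) = 0.3939

0.3939


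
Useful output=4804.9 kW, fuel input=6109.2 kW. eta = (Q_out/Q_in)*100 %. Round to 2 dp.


eta = (4804.9/6109.2)*100 = 78.65 %

78.65 %


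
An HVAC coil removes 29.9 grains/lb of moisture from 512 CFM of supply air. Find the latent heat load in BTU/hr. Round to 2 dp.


Q = 0.68 * 512 * 29.9 = 10409.98 BTU/hr

10409.98 BTU/hr


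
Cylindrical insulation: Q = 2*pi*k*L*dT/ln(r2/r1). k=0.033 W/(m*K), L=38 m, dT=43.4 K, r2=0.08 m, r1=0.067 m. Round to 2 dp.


Q = 2*pi*0.033*38*43.4/ln(0.08/0.067) = 1928.30 W

1928.30 W


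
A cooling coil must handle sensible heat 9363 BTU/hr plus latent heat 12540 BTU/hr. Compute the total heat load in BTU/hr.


Qt = 9363 + 12540 = 21903 BTU/hr

21903 BTU/hr


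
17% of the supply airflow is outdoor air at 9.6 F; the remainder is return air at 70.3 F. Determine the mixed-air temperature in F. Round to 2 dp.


T_mix = 0.17*9.6 + 0.83*70.3 = 59.98 F

59.98 F


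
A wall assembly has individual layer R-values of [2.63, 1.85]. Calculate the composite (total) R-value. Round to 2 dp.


R_total = 2.63 + 1.85 = 4.48

4.48


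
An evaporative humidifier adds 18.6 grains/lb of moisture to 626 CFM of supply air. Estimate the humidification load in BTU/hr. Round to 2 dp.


Q = 0.68 * 626 * 18.6 = 7917.65 BTU/hr

7917.65 BTU/hr


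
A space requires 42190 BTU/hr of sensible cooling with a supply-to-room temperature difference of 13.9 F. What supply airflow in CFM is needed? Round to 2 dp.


CFM = 42190 / (1.08 * 13.9) = 2810.42

2810.42 CFM


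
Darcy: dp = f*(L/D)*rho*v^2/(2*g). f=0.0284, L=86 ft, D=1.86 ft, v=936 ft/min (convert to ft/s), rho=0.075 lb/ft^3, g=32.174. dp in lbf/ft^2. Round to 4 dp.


v_fps = 936/60 = 15.6 ft/s
dp = 0.0284*(86/1.86)*0.075*15.6^2/(2*32.174) = 0.3725 lbf/ft^2

0.3725 lbf/ft^2


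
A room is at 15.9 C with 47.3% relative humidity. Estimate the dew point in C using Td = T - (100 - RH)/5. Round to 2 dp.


Td = 15.9 - (100-47.3)/5 = 5.36 C

5.36 C


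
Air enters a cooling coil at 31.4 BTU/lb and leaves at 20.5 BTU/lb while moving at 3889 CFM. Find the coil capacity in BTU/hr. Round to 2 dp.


Q = 4.5 * 3889 * (31.4 - 20.5) = 190755.45 BTU/hr

190755.45 BTU/hr


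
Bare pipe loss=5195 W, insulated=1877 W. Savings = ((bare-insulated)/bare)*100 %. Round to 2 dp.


Savings = ((5195-1877)/5195)*100 = 63.87 %

63.87 %


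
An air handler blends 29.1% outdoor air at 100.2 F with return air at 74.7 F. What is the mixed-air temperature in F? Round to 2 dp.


T_mix = 74.7 + (29.1/100)*(100.2-74.7) = 82.12 F

82.12 F


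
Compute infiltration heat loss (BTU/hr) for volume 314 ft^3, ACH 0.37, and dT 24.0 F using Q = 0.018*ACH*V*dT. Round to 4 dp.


Q = 0.018 * 0.37 * 314 * 24.0 = 50.1898 BTU/hr

50.1898 BTU/hr


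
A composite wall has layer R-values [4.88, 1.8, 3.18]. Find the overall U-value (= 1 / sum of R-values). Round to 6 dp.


R_total = 4.88 + 1.8 + 3.18 = 9.86
U = 1/9.86 = 0.101420

0.101420


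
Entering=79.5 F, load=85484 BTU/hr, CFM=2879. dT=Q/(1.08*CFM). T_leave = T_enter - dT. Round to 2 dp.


dT = 85484/(1.08*2879) = 27.4928
T_leave = 79.5 - 27.4928 = 52.01 F

52.01 F


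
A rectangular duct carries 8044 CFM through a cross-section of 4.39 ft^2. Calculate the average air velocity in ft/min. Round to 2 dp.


V = 8044 / 4.39 = 1832.35 ft/min

1832.35 ft/min


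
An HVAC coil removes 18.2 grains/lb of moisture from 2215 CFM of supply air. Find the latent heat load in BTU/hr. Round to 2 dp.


Q = 0.68 * 2215 * 18.2 = 27412.84 BTU/hr

27412.84 BTU/hr


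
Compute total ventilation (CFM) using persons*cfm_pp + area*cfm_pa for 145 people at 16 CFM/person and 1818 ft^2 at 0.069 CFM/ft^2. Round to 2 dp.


Total = 145*16 + 1818*0.069 = 2445.44 CFM

2445.44 CFM


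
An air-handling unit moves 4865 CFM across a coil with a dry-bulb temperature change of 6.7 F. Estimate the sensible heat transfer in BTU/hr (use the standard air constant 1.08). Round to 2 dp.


Q = 1.08 * 4865 * 6.7 = 35203.14 BTU/hr

35203.14 BTU/hr


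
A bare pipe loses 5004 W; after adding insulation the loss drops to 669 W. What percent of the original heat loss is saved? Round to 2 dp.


Savings = ((5004-669)/5004)*100 = 86.63 %

86.63 %


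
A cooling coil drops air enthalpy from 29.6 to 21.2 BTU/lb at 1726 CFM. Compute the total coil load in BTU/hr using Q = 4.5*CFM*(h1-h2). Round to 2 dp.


Q = 4.5 * 1726 * (29.6 - 21.2) = 65242.80 BTU/hr

65242.80 BTU/hr


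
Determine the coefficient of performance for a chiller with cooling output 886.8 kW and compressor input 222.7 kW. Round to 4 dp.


COP = 886.8 / 222.7 = 3.9820

3.9820


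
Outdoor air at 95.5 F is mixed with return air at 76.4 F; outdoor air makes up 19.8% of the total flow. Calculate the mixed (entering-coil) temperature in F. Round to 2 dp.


T_mix = 76.4 + (19.8/100)*(95.5-76.4) = 80.18 F

80.18 F


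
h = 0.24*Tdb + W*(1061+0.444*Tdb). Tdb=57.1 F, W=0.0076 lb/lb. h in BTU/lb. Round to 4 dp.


h = 0.24*57.1 + 0.0076*(1061+0.444*57.1) = 21.9603 BTU/lb

21.9603 BTU/lb


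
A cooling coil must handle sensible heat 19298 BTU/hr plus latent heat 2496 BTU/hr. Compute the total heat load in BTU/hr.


Qt = 19298 + 2496 = 21794 BTU/hr

21794 BTU/hr


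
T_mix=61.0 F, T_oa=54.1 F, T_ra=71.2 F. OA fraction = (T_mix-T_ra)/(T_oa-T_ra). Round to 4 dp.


frac = (61.0 - 71.2) / (54.1 - 71.2) = 0.5965

0.5965


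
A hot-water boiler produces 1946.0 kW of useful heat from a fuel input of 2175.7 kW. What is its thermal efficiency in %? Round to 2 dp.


eta = (1946.0/2175.7)*100 = 89.44 %

89.44 %


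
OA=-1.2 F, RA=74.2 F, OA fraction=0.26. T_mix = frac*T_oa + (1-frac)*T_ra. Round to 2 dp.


T_mix = 0.26*(-1.2) + 0.74*74.2 = 54.60 F

54.60 F


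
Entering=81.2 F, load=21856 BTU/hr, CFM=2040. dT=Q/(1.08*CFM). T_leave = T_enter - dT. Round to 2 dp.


dT = 21856/(1.08*2040) = 9.9201
T_leave = 81.2 - 9.9201 = 71.28 F

71.28 F


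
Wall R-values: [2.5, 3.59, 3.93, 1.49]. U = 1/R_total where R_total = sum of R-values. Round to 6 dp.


R_total = 2.5 + 3.59 + 3.93 + 1.49 = 11.51
U = 1/11.51 = 0.086881

0.086881


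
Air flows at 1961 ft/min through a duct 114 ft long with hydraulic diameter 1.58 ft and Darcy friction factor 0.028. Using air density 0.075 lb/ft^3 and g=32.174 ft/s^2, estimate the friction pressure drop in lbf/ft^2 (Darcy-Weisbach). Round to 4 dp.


v_fps = 1961/60 = 32.6833 ft/s
dp = 0.028*(114/1.58)*0.075*32.6833^2/(2*32.174) = 2.5153 lbf/ft^2

2.5153 lbf/ft^2


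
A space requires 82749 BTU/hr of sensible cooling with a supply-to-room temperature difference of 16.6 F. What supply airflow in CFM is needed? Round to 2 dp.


CFM = 82749 / (1.08 * 16.6) = 4615.63

4615.63 CFM


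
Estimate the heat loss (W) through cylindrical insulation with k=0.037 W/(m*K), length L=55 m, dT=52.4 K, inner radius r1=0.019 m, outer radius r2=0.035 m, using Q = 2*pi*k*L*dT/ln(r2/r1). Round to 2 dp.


Q = 2*pi*0.037*55*52.4/ln(0.035/0.019) = 1096.73 W

1096.73 W


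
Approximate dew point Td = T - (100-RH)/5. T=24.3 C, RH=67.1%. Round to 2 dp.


Td = 24.3 - (100-67.1)/5 = 17.72 C

17.72 C


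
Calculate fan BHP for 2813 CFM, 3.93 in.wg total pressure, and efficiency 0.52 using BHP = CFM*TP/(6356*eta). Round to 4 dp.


BHP = 2813 * 3.93 / (6356 * 0.52) = 3.3448 hp

3.3448 hp


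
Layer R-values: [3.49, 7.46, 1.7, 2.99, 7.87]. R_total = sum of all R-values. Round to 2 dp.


R_total = 3.49 + 7.46 + 1.7 + 2.99 + 7.87 = 23.51

23.51


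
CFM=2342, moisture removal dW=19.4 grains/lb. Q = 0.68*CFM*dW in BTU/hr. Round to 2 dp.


Q = 0.68 * 2342 * 19.4 = 30895.66 BTU/hr

30895.66 BTU/hr


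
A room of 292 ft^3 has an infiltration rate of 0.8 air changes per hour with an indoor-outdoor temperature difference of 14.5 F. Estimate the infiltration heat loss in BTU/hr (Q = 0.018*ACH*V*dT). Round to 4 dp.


Q = 0.018 * 0.8 * 292 * 14.5 = 60.9696 BTU/hr

60.9696 BTU/hr


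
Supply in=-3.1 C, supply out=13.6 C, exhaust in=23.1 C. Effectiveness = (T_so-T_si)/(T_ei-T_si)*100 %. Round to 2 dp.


eff = (13.6-(-3.1))/(23.1-(-3.1))*100 = 63.74 %

63.74 %


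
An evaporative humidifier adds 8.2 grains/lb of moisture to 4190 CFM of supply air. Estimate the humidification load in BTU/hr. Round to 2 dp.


Q = 0.68 * 4190 * 8.2 = 23363.44 BTU/hr

23363.44 BTU/hr


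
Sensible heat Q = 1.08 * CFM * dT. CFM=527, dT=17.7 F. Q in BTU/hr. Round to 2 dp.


Q = 1.08 * 527 * 17.7 = 10074.13 BTU/hr

10074.13 BTU/hr


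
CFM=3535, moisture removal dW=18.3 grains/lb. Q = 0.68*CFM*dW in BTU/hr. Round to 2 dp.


Q = 0.68 * 3535 * 18.3 = 43989.54 BTU/hr

43989.54 BTU/hr


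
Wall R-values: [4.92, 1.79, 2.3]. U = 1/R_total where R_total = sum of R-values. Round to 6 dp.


R_total = 4.92 + 1.79 + 2.3 = 9.01
U = 1/9.01 = 0.110988

0.110988


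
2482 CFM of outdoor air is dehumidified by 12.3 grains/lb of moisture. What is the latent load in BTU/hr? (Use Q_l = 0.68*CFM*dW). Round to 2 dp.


Q = 0.68 * 2482 * 12.3 = 20759.45 BTU/hr

20759.45 BTU/hr


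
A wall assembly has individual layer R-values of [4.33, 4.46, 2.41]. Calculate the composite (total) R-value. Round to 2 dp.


R_total = 4.33 + 4.46 + 2.41 = 11.20

11.20


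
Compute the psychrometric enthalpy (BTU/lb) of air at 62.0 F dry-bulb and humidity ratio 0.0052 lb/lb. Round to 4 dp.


h = 0.24*62.0 + 0.0052*(1061+0.444*62.0) = 20.5403 BTU/lb

20.5403 BTU/lb


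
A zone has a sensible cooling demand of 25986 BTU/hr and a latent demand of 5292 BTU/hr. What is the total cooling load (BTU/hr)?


Qt = 25986 + 5292 = 31278 BTU/hr

31278 BTU/hr


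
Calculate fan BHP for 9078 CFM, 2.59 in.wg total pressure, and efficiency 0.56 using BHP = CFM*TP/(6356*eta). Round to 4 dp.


BHP = 9078 * 2.59 / (6356 * 0.56) = 6.6057 hp

6.6057 hp


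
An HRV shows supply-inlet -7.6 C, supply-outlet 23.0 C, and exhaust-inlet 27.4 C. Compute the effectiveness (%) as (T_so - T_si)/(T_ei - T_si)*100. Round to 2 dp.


eff = (23.0-(-7.6))/(27.4-(-7.6))*100 = 87.43 %

87.43 %


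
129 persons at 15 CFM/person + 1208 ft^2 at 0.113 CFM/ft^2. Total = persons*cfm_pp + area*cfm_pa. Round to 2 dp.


Total = 129*15 + 1208*0.113 = 2071.50 CFM

2071.50 CFM


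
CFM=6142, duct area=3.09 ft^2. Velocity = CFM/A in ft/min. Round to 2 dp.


V = 6142 / 3.09 = 1987.70 ft/min

1987.70 ft/min


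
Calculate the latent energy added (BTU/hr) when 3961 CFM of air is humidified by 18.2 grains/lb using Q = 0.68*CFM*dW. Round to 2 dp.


Q = 0.68 * 3961 * 18.2 = 49021.34 BTU/hr

49021.34 BTU/hr


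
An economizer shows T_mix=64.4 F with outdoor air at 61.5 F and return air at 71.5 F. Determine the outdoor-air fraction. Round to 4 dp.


frac = (64.4 - 71.5) / (61.5 - 71.5) = 0.7100

0.7100


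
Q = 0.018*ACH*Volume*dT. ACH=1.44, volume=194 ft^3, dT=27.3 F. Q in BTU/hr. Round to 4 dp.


Q = 0.018 * 1.44 * 194 * 27.3 = 137.2775 BTU/hr

137.2775 BTU/hr


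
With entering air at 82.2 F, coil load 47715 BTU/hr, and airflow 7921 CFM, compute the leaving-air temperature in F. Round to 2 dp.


dT = 47715/(1.08*7921) = 5.5776
T_leave = 82.2 - 5.5776 = 76.62 F

76.62 F
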